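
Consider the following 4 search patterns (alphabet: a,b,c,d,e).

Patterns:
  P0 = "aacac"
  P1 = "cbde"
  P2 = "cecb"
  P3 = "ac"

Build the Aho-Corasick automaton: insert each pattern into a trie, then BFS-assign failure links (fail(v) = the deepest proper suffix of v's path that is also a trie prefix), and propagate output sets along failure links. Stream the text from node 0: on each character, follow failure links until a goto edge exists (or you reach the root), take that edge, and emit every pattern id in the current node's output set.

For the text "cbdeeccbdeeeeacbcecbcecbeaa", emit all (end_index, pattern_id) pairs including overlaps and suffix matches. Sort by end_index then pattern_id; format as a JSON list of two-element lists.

Construct AC machine:
Trie nodes:
  n0 'ε': a→1 c→6
  n1 'a': a→2 c→13
  n2 'aa': c→3
  n3 'aac': a→4
  n4 'aaca': c→5
  n5 'aacac': ·  [P0 ends]
  n6 'c': b→7 e→10
  n7 'cb': d→8
  n8 'cbd': e→9
  n9 'cbde': ·  [P1 ends]
  n10 'ce': c→11
  n11 'cec': b→12
  n12 'cecb': ·  [P2 ends]
  n13 'ac': ·  [P3 ends]

Failure links (BFS by depth):
  fail(1) 'a': from fail(0)=0 chase 'a': 0 ⇒ 0;  out=∅∪out(0)=∅
  fail(6) 'c': from fail(0)=0 chase 'c': 0 ⇒ 0;  out=∅∪out(0)=∅
  fail(2) 'aa': from fail(1)=0 chase 'a': 0 ⇒ 1;  out=∅∪out(1)=∅
  fail(7) 'cb': from fail(6)=0 chase 'b': 0 ⇒ 0;  out=∅∪out(0)=∅
  fail(10) 'ce': from fail(6)=0 chase 'e': 0 ⇒ 0;  out=∅∪out(0)=∅
  fail(13) 'ac': from fail(1)=0 chase 'c': 0 ⇒ 6;  out={3}∪out(6)={3}
  fail(3) 'aac': from fail(2)=1 chase 'c': 1 ⇒ 13;  out=∅∪out(13)={3}
  fail(8) 'cbd': from fail(7)=0 chase 'd': 0 ⇒ 0;  out=∅∪out(0)=∅
  fail(11) 'cec': from fail(10)=0 chase 'c': 0 ⇒ 6;  out=∅∪out(6)=∅
  fail(4) 'aaca': from fail(3)=13 chase 'a': 13→6→0 ⇒ 1;  out=∅∪out(1)=∅
  fail(9) 'cbde': from fail(8)=0 chase 'e': 0 ⇒ 0;  out={1}∪out(0)={1}
  fail(12) 'cecb': from fail(11)=6 chase 'b': 6 ⇒ 7;  out={2}∪out(7)={2}
  fail(5) 'aacac': from fail(4)=1 chase 'c': 1 ⇒ 13;  out={0}∪out(13)={0,3}

Run:
[0] read 'c'  n0⇒n6
[1] read 'b'  n6⇒n7
[2] read 'd'  n7⇒n8
[3] read 'e'  n8⇒n9  → match P1@[0:3]
[4] read 'e'  n9⇒n0 ·f
[5] read 'c'  n0⇒n6
[6] read 'c'  n6⇒n6 ·f
[7] read 'b'  n6⇒n7
[8] read 'd'  n7⇒n8
[9] read 'e'  n8⇒n9  → match P1@[6:9]
[10] read 'e'  n9⇒n0 ·f
[11] read 'e'  n0⇒n0
[12] read 'e'  n0⇒n0
[13] read 'a'  n0⇒n1
[14] read 'c'  n1⇒n13  → match P3@[13:14]
[15] read 'b'  n13⇒n7 ·f
[16] read 'c'  n7⇒n6 ·f
[17] read 'e'  n6⇒n10
[18] read 'c'  n10⇒n11
[19] read 'b'  n11⇒n12  → match P2@[16:19]
[20] read 'c'  n12⇒n6 ·f
[21] read 'e'  n6⇒n10
[22] read 'c'  n10⇒n11
[23] read 'b'  n11⇒n12  → match P2@[20:23]
[24] read 'e'  n12⇒n0 ·f
[25] read 'a'  n0⇒n1
[26] read 'a'  n1⇒n2

Matches: [[3,1],[9,1],[14,3],[19,2],[23,2]]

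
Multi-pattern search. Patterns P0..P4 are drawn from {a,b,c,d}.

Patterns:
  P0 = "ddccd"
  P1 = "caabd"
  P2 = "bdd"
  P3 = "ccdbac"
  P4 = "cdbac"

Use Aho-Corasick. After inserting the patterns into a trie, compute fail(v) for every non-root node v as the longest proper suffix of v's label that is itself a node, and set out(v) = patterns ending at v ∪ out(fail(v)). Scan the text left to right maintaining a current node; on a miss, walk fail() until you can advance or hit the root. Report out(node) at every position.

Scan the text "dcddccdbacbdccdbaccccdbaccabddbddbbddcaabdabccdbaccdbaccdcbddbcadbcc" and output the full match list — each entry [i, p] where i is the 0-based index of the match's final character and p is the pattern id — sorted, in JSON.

Construct AC machine:
Trie (insert patterns):
  n0 'ε': b→11 c→6 d→1
  n1 'd': d→2
  n2 'dd': c→3
  n3 'ddc': c→4
  n4 'ddcc': d→5
  n5 'ddccd': ·  ←P0
  n6 'c': a→7 c→14 d→19
  n7 'ca': a→8
  n8 'caa': b→9
  n9 'caab': d→10
  n10 'caabd': ·  ←P1
  n11 'b': d→12
  n12 'bd': d→13
  n13 'bdd': ·  ←P2
  n14 'cc': d→15
  n15 'ccd': b→16
  n16 'ccdb': a→17
  n17 'ccdba': c→18
  n18 'ccdbac': ·  ←P3
  n19 'cd': b→20
  n20 'cdb': a→21
  n21 'cdba': c→22
  n22 'cdbac': ·  ←P4

BFS fail/out derivation:
  fail(1) 'd': from fail(0)=0 chase 'd': 0 ⇒ 0;  out=∅∪out(0)=∅
  fail(6) 'c': from fail(0)=0 chase 'c': 0 ⇒ 0;  out=∅∪out(0)=∅
  fail(11) 'b': from fail(0)=0 chase 'b': 0 ⇒ 0;  out=∅∪out(0)=∅
  fail(2) 'dd': from fail(1)=0 chase 'd': 0 ⇒ 1;  out=∅∪out(1)=∅
  fail(7) 'ca': from fail(6)=0 chase 'a': 0 ⇒ 0;  out=∅∪out(0)=∅
  fail(12) 'bd': from fail(11)=0 chase 'd': 0 ⇒ 1;  out=∅∪out(1)=∅
  fail(14) 'cc': from fail(6)=0 chase 'c': 0 ⇒ 6;  out=∅∪out(6)=∅
  fail(19) 'cd': from fail(6)=0 chase 'd': 0 ⇒ 1;  out=∅∪out(1)=∅
  fail(3) 'ddc': from fail(2)=1 chase 'c': 1→0 ⇒ 6;  out=∅∪out(6)=∅
  fail(8) 'caa': from fail(7)=0 chase 'a': 0 ⇒ 0;  out=∅∪out(0)=∅
  fail(13) 'bdd': from fail(12)=1 chase 'd': 1 ⇒ 2;  out={2}∪out(2)={2}
  fail(15) 'ccd': from fail(14)=6 chase 'd': 6 ⇒ 19;  out=∅∪out(19)=∅
  fail(20) 'cdb': from fail(19)=1 chase 'b': 1→0 ⇒ 11;  out=∅∪out(11)=∅
  fail(4) 'ddcc': from fail(3)=6 chase 'c': 6 ⇒ 14;  out=∅∪out(14)=∅
  fail(9) 'caab': from fail(8)=0 chase 'b': 0 ⇒ 11;  out=∅∪out(11)=∅
  fail(16) 'ccdb': from fail(15)=19 chase 'b': 19 ⇒ 20;  out=∅∪out(20)=∅
  fail(21) 'cdba': from fail(20)=11 chase 'a': 11→0 ⇒ 0;  out=∅∪out(0)=∅
  fail(5) 'ddccd': from fail(4)=14 chase 'd': 14 ⇒ 15;  out={0}∪out(15)={0}
  fail(10) 'caabd': from fail(9)=11 chase 'd': 11 ⇒ 12;  out={1}∪out(12)={1}
  fail(17) 'ccdba': from fail(16)=20 chase 'a': 20 ⇒ 21;  out=∅∪out(21)=∅
  fail(22) 'cdbac': from fail(21)=0 chase 'c': 0 ⇒ 6;  out={4}∪out(6)={4}
  fail(18) 'ccdbac': from fail(17)=21 chase 'c': 21 ⇒ 22;  out={3}∪out(22)={3,4}

Run:
pos 0 'd': at 1
pos 1 'c': at 6 (fail-walked)
pos 2 'd': at 19
pos 3 'd': at 2 (fail-walked)
pos 4 'c': at 3
pos 5 'c': at 4
pos 6 'd': at 5  ** P0@[2:6]
pos 7 'b': at 16 (fail-walked)
pos 8 'a': at 17
pos 9 'c': at 18  ** P3@[4:9],P4@[5:9]
pos 10 'b': at 11 (fail-walked)
pos 11 'd': at 12
pos 12 'c': at 6 (fail-walked)
pos 13 'c': at 14
pos 14 'd': at 15
pos 15 'b': at 16
pos 16 'a': at 17
pos 17 'c': at 18  ** P3@[12:17],P4@[13:17]
pos 18 'c': at 14 (fail-walked)
pos 19 'c': at 14 (fail-walked)
pos 20 'c': at 14 (fail-walked)
pos 21 'd': at 15
pos 22 'b': at 16
pos 23 'a': at 17
pos 24 'c': at 18  ** P3@[19:24],P4@[20:24]
pos 25 'c': at 14 (fail-walked)
pos 26 'a': at 7 (fail-walked)
pos 27 'b': at 11 (fail-walked)
pos 28 'd': at 12
pos 29 'd': at 13  ** P2@[27:29]
pos 30 'b': at 11 (fail-walked)
pos 31 'd': at 12
pos 32 'd': at 13  ** P2@[30:32]
pos 33 'b': at 11 (fail-walked)
pos 34 'b': at 11 (fail-walked)
pos 35 'd': at 12
pos 36 'd': at 13  ** P2@[34:36]
pos 37 'c': at 3 (fail-walked)
pos 38 'a': at 7 (fail-walked)
pos 39 'a': at 8
pos 40 'b': at 9
pos 41 'd': at 10  ** P1@[37:41]
pos 42 'a': at 0 (fail-walked)
pos 43 'b': at 11
pos 44 'c': at 6 (fail-walked)
pos 45 'c': at 14
pos 46 'd': at 15
pos 47 'b': at 16
pos 48 'a': at 17
pos 49 'c': at 18  ** P3@[44:49],P4@[45:49]
pos 50 'c': at 14 (fail-walked)
pos 51 'd': at 15
pos 52 'b': at 16
pos 53 'a': at 17
pos 54 'c': at 18  ** P3@[49:54],P4@[50:54]
pos 55 'c': at 14 (fail-walked)
pos 56 'd': at 15
pos 57 'c': at 6 (fail-walked)
pos 58 'b': at 11 (fail-walked)
pos 59 'd': at 12
pos 60 'd': at 13  ** P2@[58:60]
pos 61 'b': at 11 (fail-walked)
pos 62 'c': at 6 (fail-walked)
pos 63 'a': at 7
pos 64 'd': at 1 (fail-walked)
pos 65 'b': at 11 (fail-walked)
pos 66 'c': at 6 (fail-walked)
pos 67 'c': at 14

Matches: [[6,0],[9,3],[9,4],[17,3],[17,4],[24,3],[24,4],[29,2],[32,2],[36,2],[41,1],[49,3],[49,4],[54,3],[54,4],[60,2]]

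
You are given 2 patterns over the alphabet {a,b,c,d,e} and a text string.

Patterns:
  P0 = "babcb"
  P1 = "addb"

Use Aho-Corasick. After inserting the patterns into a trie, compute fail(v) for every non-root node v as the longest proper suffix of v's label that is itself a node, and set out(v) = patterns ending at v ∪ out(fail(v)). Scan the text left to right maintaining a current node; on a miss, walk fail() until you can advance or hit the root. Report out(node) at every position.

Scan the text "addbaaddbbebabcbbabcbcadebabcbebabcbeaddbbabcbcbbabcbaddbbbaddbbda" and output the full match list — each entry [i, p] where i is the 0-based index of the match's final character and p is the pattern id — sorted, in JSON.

Build automaton:
Trie (insert patterns):
  0='ε' goto a→6 b→1
  1='b' goto a→2
  2='ba' goto b→3
  3='bab' goto c→4
  4='babc' goto b→5
  5='babcb' goto ·  [P0 ends]
  6='a' goto d→7
  7='ad' goto d→8
  8='add' goto b→9
  9='addb' goto ·  [P1 ends]

Failure links (BFS by depth):
  n1('b'): parent n0 fail=0; on 'b' 0 → fail=0;  out ∅∪∅=∅
  n6('a'): parent n0 fail=0; on 'a' 0 → fail=0;  out ∅∪∅=∅
  n2('ba'): parent n1 fail=0; on 'a' 0 → fail=6;  out ∅∪∅=∅
  n7('ad'): parent n6 fail=0; on 'd' 0 → fail=0;  out ∅∪∅=∅
  n3('bab'): parent n2 fail=6; on 'b' 6→0 → fail=1;  out ∅∪∅=∅
  n8('add'): parent n7 fail=0; on 'd' 0 → fail=0;  out ∅∪∅=∅
  n4('babc'): parent n3 fail=1; on 'c' 1→0 → fail=0;  out ∅∪∅=∅
  n9('addb'): parent n8 fail=0; on 'b' 0 → fail=1;  out {1}∪∅={1}
  n5('babcb'): parent n4 fail=0; on 'b' 0 → fail=1;  out {0}∪∅={0}

Scan:
pos 0 'a': at 6
pos 1 'd': at 7
pos 2 'd': at 8
pos 3 'b': at 9  → match P1@[0:3]
pos 4 'a': at 2 (fail-walked)
pos 5 'a': at 6 (fail-walked)
pos 6 'd': at 7
pos 7 'd': at 8
pos 8 'b': at 9  → match P1@[5:8]
pos 9 'b': at 1 (fail-walked)
pos 10 'e': at 0 (fail-walked)
pos 11 'b': at 1
pos 12 'a': at 2
pos 13 'b': at 3
pos 14 'c': at 4
pos 15 'b': at 5  → match P0@[11:15]
pos 16 'b': at 1 (fail-walked)
pos 17 'a': at 2
pos 18 'b': at 3
pos 19 'c': at 4
pos 20 'b': at 5  → match P0@[16:20]
pos 21 'c': at 0 (fail-walked)
pos 22 'a': at 6
pos 23 'd': at 7
pos 24 'e': at 0 (fail-walked)
pos 25 'b': at 1
pos 26 'a': at 2
pos 27 'b': at 3
pos 28 'c': at 4
pos 29 'b': at 5  → match P0@[25:29]
pos 30 'e': at 0 (fail-walked)
pos 31 'b': at 1
pos 32 'a': at 2
pos 33 'b': at 3
pos 34 'c': at 4
pos 35 'b': at 5  → match P0@[31:35]
pos 36 'e': at 0 (fail-walked)
pos 37 'a': at 6
pos 38 'd': at 7
pos 39 'd': at 8
pos 40 'b': at 9  → match P1@[37:40]
pos 41 'b': at 1 (fail-walked)
pos 42 'a': at 2
pos 43 'b': at 3
pos 44 'c': at 4
pos 45 'b': at 5  → match P0@[41:45]
pos 46 'c': at 0 (fail-walked)
pos 47 'b': at 1
pos 48 'b': at 1 (fail-walked)
pos 49 'a': at 2
pos 50 'b': at 3
pos 51 'c': at 4
pos 52 'b': at 5  → match P0@[48:52]
pos 53 'a': at 2 (fail-walked)
pos 54 'd': at 7 (fail-walked)
pos 55 'd': at 8
pos 56 'b': at 9  → match P1@[53:56]
pos 57 'b': at 1 (fail-walked)
pos 58 'b': at 1 (fail-walked)
pos 59 'a': at 2
pos 60 'd': at 7 (fail-walked)
pos 61 'd': at 8
pos 62 'b': at 9  → match P1@[59:62]
pos 63 'b': at 1 (fail-walked)
pos 64 'd': at 0 (fail-walked)
pos 65 'a': at 6

Matches: [[3,1],[8,1],[15,0],[20,0],[29,0],[35,0],[40,1],[45,0],[52,0],[56,1],[62,1]]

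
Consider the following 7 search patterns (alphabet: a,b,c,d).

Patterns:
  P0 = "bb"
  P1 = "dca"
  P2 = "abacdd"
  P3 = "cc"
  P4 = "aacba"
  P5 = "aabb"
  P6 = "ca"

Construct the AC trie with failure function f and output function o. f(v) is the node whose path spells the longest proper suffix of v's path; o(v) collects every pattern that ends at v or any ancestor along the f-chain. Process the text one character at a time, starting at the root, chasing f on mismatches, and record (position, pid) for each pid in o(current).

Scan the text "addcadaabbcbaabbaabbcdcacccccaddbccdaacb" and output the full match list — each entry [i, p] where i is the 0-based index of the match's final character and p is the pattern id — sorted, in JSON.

Build automaton:
Trie (insert patterns):
  n0 'ε': a→6 b→1 c→12 d→3
  n1 'b': b→2
  n2 'bb': ·  ←P0
  n3 'd': c→4
  n4 'dc': a→5
  n5 'dca': ·  ←P1
  n6 'a': a→14 b→7
  n7 'ab': a→8
  n8 'aba': c→9
  n9 'abac': d→10
  n10 'abacd': d→11
  n11 'abacdd': ·  ←P2
  n12 'c': a→20 c→13
  n13 'cc': ·  ←P3
  n14 'aa': b→18 c→15
  n15 'aac': b→16
  n16 'aacb': a→17
  n17 'aacba': ·  ←P4
  n18 'aab': b→19
  n19 'aabb': ·  ←P5
  n20 'ca': ·  ←P6

BFS fail/out derivation:
  fail(1) 'b': from fail(0)=0 chase 'b': 0 ⇒ 0;  out=∅∪out(0)=∅
  fail(3) 'd': from fail(0)=0 chase 'd': 0 ⇒ 0;  out=∅∪out(0)=∅
  fail(6) 'a': from fail(0)=0 chase 'a': 0 ⇒ 0;  out=∅∪out(0)=∅
  fail(12) 'c': from fail(0)=0 chase 'c': 0 ⇒ 0;  out=∅∪out(0)=∅
  fail(2) 'bb': from fail(1)=0 chase 'b': 0 ⇒ 1;  out={0}∪out(1)={0}
  fail(4) 'dc': from fail(3)=0 chase 'c': 0 ⇒ 12;  out=∅∪out(12)=∅
  fail(7) 'ab': from fail(6)=0 chase 'b': 0 ⇒ 1;  out=∅∪out(1)=∅
  fail(13) 'cc': from fail(12)=0 chase 'c': 0 ⇒ 12;  out={3}∪out(12)={3}
  fail(14) 'aa': from fail(6)=0 chase 'a': 0 ⇒ 6;  out=∅∪out(6)=∅
  fail(20) 'ca': from fail(12)=0 chase 'a': 0 ⇒ 6;  out={6}∪out(6)={6}
  fail(5) 'dca': from fail(4)=12 chase 'a': 12 ⇒ 20;  out={1}∪out(20)={1,6}
  fail(8) 'aba': from fail(7)=1 chase 'a': 1→0 ⇒ 6;  out=∅∪out(6)=∅
  fail(15) 'aac': from fail(14)=6 chase 'c': 6→0 ⇒ 12;  out=∅∪out(12)=∅
  fail(18) 'aab': from fail(14)=6 chase 'b': 6 ⇒ 7;  out=∅∪out(7)=∅
  fail(9) 'abac': from fail(8)=6 chase 'c': 6→0 ⇒ 12;  out=∅∪out(12)=∅
  fail(16) 'aacb': from fail(15)=12 chase 'b': 12→0 ⇒ 1;  out=∅∪out(1)=∅
  fail(19) 'aabb': from fail(18)=7 chase 'b': 7→1 ⇒ 2;  out={5}∪out(2)={0,5}
  fail(10) 'abacd': from fail(9)=12 chase 'd': 12→0 ⇒ 3;  out=∅∪out(3)=∅
  fail(17) 'aacba': from fail(16)=1 chase 'a': 1→0 ⇒ 6;  out={4}∪out(6)={4}
  fail(11) 'abacdd': from fail(10)=3 chase 'd': 3→0 ⇒ 3;  out={2}∪out(3)={2}

Text stream:
pos 0 'a': at 6
pos 1 'd': at 3 (fail-walked)
pos 2 'd': at 3 (fail-walked)
pos 3 'c': at 4
pos 4 'a': at 5  → match P1@[2:4],P6@[3:4]
pos 5 'd': at 3 (fail-walked)
pos 6 'a': at 6 (fail-walked)
pos 7 'a': at 14
pos 8 'b': at 18
pos 9 'b': at 19  → match P0@[8:9],P5@[6:9]
pos 10 'c': at 12 (fail-walked)
pos 11 'b': at 1 (fail-walked)
pos 12 'a': at 6 (fail-walked)
pos 13 'a': at 14
pos 14 'b': at 18
pos 15 'b': at 19  → match P0@[14:15],P5@[12:15]
pos 16 'a': at 6 (fail-walked)
pos 17 'a': at 14
pos 18 'b': at 18
pos 19 'b': at 19  → match P0@[18:19],P5@[16:19]
pos 20 'c': at 12 (fail-walked)
pos 21 'd': at 3 (fail-walked)
pos 22 'c': at 4
pos 23 'a': at 5  → match P1@[21:23],P6@[22:23]
pos 24 'c': at 12 (fail-walked)
pos 25 'c': at 13  → match P3@[24:25]
pos 26 'c': at 13 (fail-walked)  → match P3@[25:26]
pos 27 'c': at 13 (fail-walked)  → match P3@[26:27]
pos 28 'c': at 13 (fail-walked)  → match P3@[27:28]
pos 29 'a': at 20 (fail-walked)  → match P6@[28:29]
pos 30 'd': at 3 (fail-walked)
pos 31 'd': at 3 (fail-walked)
pos 32 'b': at 1 (fail-walked)
pos 33 'c': at 12 (fail-walked)
pos 34 'c': at 13  → match P3@[33:34]
pos 35 'd': at 3 (fail-walked)
pos 36 'a': at 6 (fail-walked)
pos 37 'a': at 14
pos 38 'c': at 15
pos 39 'b': at 16

Result: [[4,1],[4,6],[9,0],[9,5],[15,0],[15,5],[19,0],[19,5],[23,1],[23,6],[25,3],[26,3],[27,3],[28,3],[29,6],[34,3]]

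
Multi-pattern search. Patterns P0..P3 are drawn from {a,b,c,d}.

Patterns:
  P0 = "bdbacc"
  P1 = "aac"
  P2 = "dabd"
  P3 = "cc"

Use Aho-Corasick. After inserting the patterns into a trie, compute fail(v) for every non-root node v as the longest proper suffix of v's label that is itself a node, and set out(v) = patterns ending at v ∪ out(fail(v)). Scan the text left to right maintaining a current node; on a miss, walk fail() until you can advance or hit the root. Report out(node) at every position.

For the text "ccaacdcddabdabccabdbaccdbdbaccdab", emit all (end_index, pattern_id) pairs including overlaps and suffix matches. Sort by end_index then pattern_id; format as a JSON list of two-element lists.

Build:
Trie nodes:
  0='ε' goto a→7 b→1 c→14 d→10
  1='b' goto d→2
  2='bd' goto b→3
  3='bdb' goto a→4
  4='bdba' goto c→5
  5='bdbac' goto c→6
  6='bdbacc' goto ·  [P0 ends]
  7='a' goto a→8
  8='aa' goto c→9
  9='aac' goto ·  [P1 ends]
  10='d' goto a→11
  11='da' goto b→12
  12='dab' goto d→13
  13='dabd' goto ·  [P2 ends]
  14='c' goto c→15
  15='cc' goto ·  [P3 ends]

Failure links (BFS by depth):
  n1('b'): parent n0 fail=0; on 'b' 0 → fail=0;  out ∅∪∅=∅
  n7('a'): parent n0 fail=0; on 'a' 0 → fail=0;  out ∅∪∅=∅
  n10('d'): parent n0 fail=0; on 'd' 0 → fail=0;  out ∅∪∅=∅
  n14('c'): parent n0 fail=0; on 'c' 0 → fail=0;  out ∅∪∅=∅
  n2('bd'): parent n1 fail=0; on 'd' 0 → fail=10;  out ∅∪∅=∅
  n8('aa'): parent n7 fail=0; on 'a' 0 → fail=7;  out ∅∪∅=∅
  n11('da'): parent n10 fail=0; on 'a' 0 → fail=7;  out ∅∪∅=∅
  n15('cc'): parent n14 fail=0; on 'c' 0 → fail=14;  out {3}∪∅={3}
  n3('bdb'): parent n2 fail=10; on 'b' 10→0 → fail=1;  out ∅∪∅=∅
  n9('aac'): parent n8 fail=7; on 'c' 7→0 → fail=14;  out {1}∪∅={1}
  n12('dab'): parent n11 fail=7; on 'b' 7→0 → fail=1;  out ∅∪∅=∅
  n4('bdba'): parent n3 fail=1; on 'a' 1→0 → fail=7;  out ∅∪∅=∅
  n13('dabd'): parent n12 fail=1; on 'd' 1 → fail=2;  out {2}∪∅={2}
  n5('bdbac'): parent n4 fail=7; on 'c' 7→0 → fail=14;  out ∅∪∅=∅
  n6('bdbacc'): parent n5 fail=14; on 'c' 14 → fail=15;  out {0}∪{3}={0,3}

Run:
pos 0 'c': at 14
pos 1 'c': at 15  emit P3@[0:1]
pos 2 'a': at 7 (fail-walked)
pos 3 'a': at 8
pos 4 'c': at 9  emit P1@[2:4]
pos 5 'd': at 10 (fail-walked)
pos 6 'c': at 14 (fail-walked)
pos 7 'd': at 10 (fail-walked)
pos 8 'd': at 10 (fail-walked)
pos 9 'a': at 11
pos 10 'b': at 12
pos 11 'd': at 13  emit P2@[8:11]
pos 12 'a': at 11 (fail-walked)
pos 13 'b': at 12
pos 14 'c': at 14 (fail-walked)
pos 15 'c': at 15  emit P3@[14:15]
pos 16 'a': at 7 (fail-walked)
pos 17 'b': at 1 (fail-walked)
pos 18 'd': at 2
pos 19 'b': at 3
pos 20 'a': at 4
pos 21 'c': at 5
pos 22 'c': at 6  emit P0@[17:22],P3@[21:22]
pos 23 'd': at 10 (fail-walked)
pos 24 'b': at 1 (fail-walked)
pos 25 'd': at 2
pos 26 'b': at 3
pos 27 'a': at 4
pos 28 'c': at 5
pos 29 'c': at 6  emit P0@[24:29],P3@[28:29]
pos 30 'd': at 10 (fail-walked)
pos 31 'a': at 11
pos 32 'b': at 12

Result: [[1,3],[4,1],[11,2],[15,3],[22,0],[22,3],[29,0],[29,3]]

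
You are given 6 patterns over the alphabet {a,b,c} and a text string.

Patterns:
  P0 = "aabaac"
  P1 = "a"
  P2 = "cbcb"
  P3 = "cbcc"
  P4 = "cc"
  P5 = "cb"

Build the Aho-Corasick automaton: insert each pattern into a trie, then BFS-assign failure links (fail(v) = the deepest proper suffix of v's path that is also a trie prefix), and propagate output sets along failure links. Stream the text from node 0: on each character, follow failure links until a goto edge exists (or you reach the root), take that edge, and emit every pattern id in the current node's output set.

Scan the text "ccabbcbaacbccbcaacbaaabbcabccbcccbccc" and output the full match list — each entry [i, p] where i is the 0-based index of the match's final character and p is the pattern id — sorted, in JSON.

Build automaton:
Trie nodes:
  n0 'ε': a→1 c→7
  n1 'a': a→2  [P1 ends]
  n2 'aa': b→3
  n3 'aab': a→4
  n4 'aaba': a→5
  n5 'aabaa': c→6
  n6 'aabaac': ·  [P0 ends]
  n7 'c': b→8 c→12
  n8 'cb': c→9  [P5 ends]
  n9 'cbc': b→10 c→11
  n10 'cbcb': ·  [P2 ends]
  n11 'cbcc': ·  [P3 ends]
  n12 'cc': ·  [P4 ends]

Failure links (BFS by depth):
  n1('a'): parent n0 fail=0; on 'a' 0 → fail=0;  out {1}∪∅={1}
  n7('c'): parent n0 fail=0; on 'c' 0 → fail=0;  out ∅∪∅=∅
  n2('aa'): parent n1 fail=0; on 'a' 0 → fail=1;  out ∅∪{1}={1}
  n8('cb'): parent n7 fail=0; on 'b' 0 → fail=0;  out {5}∪∅={5}
  n12('cc'): parent n7 fail=0; on 'c' 0 → fail=7;  out {4}∪∅={4}
  n3('aab'): parent n2 fail=1; on 'b' 1→0 → fail=0;  out ∅∪∅=∅
  n9('cbc'): parent n8 fail=0; on 'c' 0 → fail=7;  out ∅∪∅=∅
  n4('aaba'): parent n3 fail=0; on 'a' 0 → fail=1;  out ∅∪{1}={1}
  n10('cbcb'): parent n9 fail=7; on 'b' 7 → fail=8;  out {2}∪{5}={2,5}
  n11('cbcc'): parent n9 fail=7; on 'c' 7 → fail=12;  out {3}∪{4}={3,4}
  n5('aabaa'): parent n4 fail=1; on 'a' 1 → fail=2;  out ∅∪{1}={1}
  n6('aabaac'): parent n5 fail=2; on 'c' 2→1→0 → fail=7;  out {0}∪∅={0}

Run:
[0] read 'c'  n0⇒n7
[1] read 'c'  n7⇒n12  → match P4@[0:1]
[2] read 'a'  n12⇒n1 (fail-walked)  → match P1@[2:2]
[3] read 'b'  n1⇒n0 (fail-walked)
[4] read 'b'  n0⇒n0
[5] read 'c'  n0⇒n7
[6] read 'b'  n7⇒n8  → match P5@[5:6]
[7] read 'a'  n8⇒n1 (fail-walked)  → match P1@[7:7]
[8] read 'a'  n1⇒n2  → match P1@[8:8]
[9] read 'c'  n2⇒n7 (fail-walked)
[10] read 'b'  n7⇒n8  → match P5@[9:10]
[11] read 'c'  n8⇒n9
[12] read 'c'  n9⇒n11  → match P3@[9:12],P4@[11:12]
[13] read 'b'  n11⇒n8 (fail-walked)  → match P5@[12:13]
[14] read 'c'  n8⇒n9
[15] read 'a'  n9⇒n1 (fail-walked)  → match P1@[15:15]
[16] read 'a'  n1⇒n2  → match P1@[16:16]
[17] read 'c'  n2⇒n7 (fail-walked)
[18] read 'b'  n7⇒n8  → match P5@[17:18]
[19] read 'a'  n8⇒n1 (fail-walked)  → match P1@[19:19]
[20] read 'a'  n1⇒n2  → match P1@[20:20]
[21] read 'a'  n2⇒n2 (fail-walked)  → match P1@[21:21]
[22] read 'b'  n2⇒n3
[23] read 'b'  n3⇒n0 (fail-walked)
[24] read 'c'  n0⇒n7
[25] read 'a'  n7⇒n1 (fail-walked)  → match P1@[25:25]
[26] read 'b'  n1⇒n0 (fail-walked)
[27] read 'c'  n0⇒n7
[28] read 'c'  n7⇒n12  → match P4@[27:28]
[29] read 'b'  n12⇒n8 (fail-walked)  → match P5@[28:29]
[30] read 'c'  n8⇒n9
[31] read 'c'  n9⇒n11  → match P3@[28:31],P4@[30:31]
[32] read 'c'  n11⇒n12 (fail-walked)  → match P4@[31:32]
[33] read 'b'  n12⇒n8 (fail-walked)  → match P5@[32:33]
[34] read 'c'  n8⇒n9
[35] read 'c'  n9⇒n11  → match P3@[32:35],P4@[34:35]
[36] read 'c'  n11⇒n12 (fail-walked)  → match P4@[35:36]

All matches (sorted): [[1,4],[2,1],[6,5],[7,1],[8,1],[10,5],[12,3],[12,4],[13,5],[15,1],[16,1],[18,5],[19,1],[20,1],[21,1],[25,1],[28,4],[29,5],[31,3],[31,4],[32,4],[33,5],[35,3],[35,4],[36,4]]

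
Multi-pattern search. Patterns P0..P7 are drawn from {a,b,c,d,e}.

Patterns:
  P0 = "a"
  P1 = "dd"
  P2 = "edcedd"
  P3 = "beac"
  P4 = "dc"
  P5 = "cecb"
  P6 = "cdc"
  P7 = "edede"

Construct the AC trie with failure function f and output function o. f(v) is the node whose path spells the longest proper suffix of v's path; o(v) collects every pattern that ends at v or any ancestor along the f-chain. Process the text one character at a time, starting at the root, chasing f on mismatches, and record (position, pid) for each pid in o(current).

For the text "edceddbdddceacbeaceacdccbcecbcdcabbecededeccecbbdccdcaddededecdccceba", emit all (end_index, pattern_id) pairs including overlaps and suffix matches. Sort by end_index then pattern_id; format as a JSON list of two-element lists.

Build automaton:
Trie (insert patterns):
  n0 'ε': a→1 b→10 c→15 d→2 e→4
  n1 'a': ·  ←P0
  n2 'd': c→14 d→3
  n3 'dd': ·  ←P1
  n4 'e': d→5
  n5 'ed': c→6 e→21
  n6 'edc': e→7
  n7 'edce': d→8
  n8 'edced': d→9
  n9 'edcedd': ·  ←P2
  n10 'b': e→11
  n11 'be': a→12
  n12 'bea': c→13
  n13 'beac': ·  ←P3
  n14 'dc': ·  ←P4
  n15 'c': d→19 e→16
  n16 'ce': c→17
  n17 'cec': b→18
  n18 'cecb': ·  ←P5
  n19 'cd': c→20
  n20 'cdc': ·  ←P6
  n21 'ede': d→22
  n22 'eded': e→23
  n23 'edede': ·  ←P7

BFS fail/out derivation:
  n1('a'): parent n0 fail=0; on 'a' 0 → fail=0;  out {0}∪∅={0}
  n2('d'): parent n0 fail=0; on 'd' 0 → fail=0;  out ∅∪∅=∅
  n4('e'): parent n0 fail=0; on 'e' 0 → fail=0;  out ∅∪∅=∅
  n10('b'): parent n0 fail=0; on 'b' 0 → fail=0;  out ∅∪∅=∅
  n15('c'): parent n0 fail=0; on 'c' 0 → fail=0;  out ∅∪∅=∅
  n3('dd'): parent n2 fail=0; on 'd' 0 → fail=2;  out {1}∪∅={1}
  n5('ed'): parent n4 fail=0; on 'd' 0 → fail=2;  out ∅∪∅=∅
  n11('be'): parent n10 fail=0; on 'e' 0 → fail=4;  out ∅∪∅=∅
  n14('dc'): parent n2 fail=0; on 'c' 0 → fail=15;  out {4}∪∅={4}
  n16('ce'): parent n15 fail=0; on 'e' 0 → fail=4;  out ∅∪∅=∅
  n19('cd'): parent n15 fail=0; on 'd' 0 → fail=2;  out ∅∪∅=∅
  n6('edc'): parent n5 fail=2; on 'c' 2 → fail=14;  out ∅∪{4}={4}
  n12('bea'): parent n11 fail=4; on 'a' 4→0 → fail=1;  out ∅∪{0}={0}
  n17('cec'): parent n16 fail=4; on 'c' 4→0 → fail=15;  out ∅∪∅=∅
  n20('cdc'): parent n19 fail=2; on 'c' 2 → fail=14;  out {6}∪{4}={4,6}
  n21('ede'): parent n5 fail=2; on 'e' 2→0 → fail=4;  out ∅∪∅=∅
  n7('edce'): parent n6 fail=14; on 'e' 14→15 → fail=16;  out ∅∪∅=∅
  n13('beac'): parent n12 fail=1; on 'c' 1→0 → fail=15;  out {3}∪∅={3}
  n18('cecb'): parent n17 fail=15; on 'b' 15→0 → fail=10;  out {5}∪∅={5}
  n22('eded'): parent n21 fail=4; on 'd' 4 → fail=5;  out ∅∪∅=∅
  n8('edced'): parent n7 fail=16; on 'd' 16→4 → fail=5;  out ∅∪∅=∅
  n23('edede'): parent n22 fail=5; on 'e' 5 → fail=21;  out {7}∪∅={7}
  n9('edcedd'): parent n8 fail=5; on 'd' 5→2 → fail=3;  out {2}∪{1}={1,2}

Scan:
pos 0 'e': at 4
pos 1 'd': at 5
pos 2 'c': at 6  → match P4@[1:2]
pos 3 'e': at 7
pos 4 'd': at 8
pos 5 'd': at 9  → match P1@[4:5],P2@[0:5]
pos 6 'b': at 10 ·f
pos 7 'd': at 2 ·f
pos 8 'd': at 3  → match P1@[7:8]
pos 9 'd': at 3 ·f  → match P1@[8:9]
pos 10 'c': at 14 ·f  → match P4@[9:10]
pos 11 'e': at 16 ·f
pos 12 'a': at 1 ·f  → match P0@[12:12]
pos 13 'c': at 15 ·f
pos 14 'b': at 10 ·f
pos 15 'e': at 11
pos 16 'a': at 12  → match P0@[16:16]
pos 17 'c': at 13  → match P3@[14:17]
pos 18 'e': at 16 ·f
pos 19 'a': at 1 ·f  → match P0@[19:19]
pos 20 'c': at 15 ·f
pos 21 'd': at 19
pos 22 'c': at 20  → match P4@[21:22],P6@[20:22]
pos 23 'c': at 15 ·f
pos 24 'b': at 10 ·f
pos 25 'c': at 15 ·f
pos 26 'e': at 16
pos 27 'c': at 17
pos 28 'b': at 18  → match P5@[25:28]
pos 29 'c': at 15 ·f
pos 30 'd': at 19
pos 31 'c': at 20  → match P4@[30:31],P6@[29:31]
pos 32 'a': at 1 ·f  → match P0@[32:32]
pos 33 'b': at 10 ·f
pos 34 'b': at 10 ·f
pos 35 'e': at 11
pos 36 'c': at 15 ·f
pos 37 'e': at 16
pos 38 'd': at 5 ·f
pos 39 'e': at 21
pos 40 'd': at 22
pos 41 'e': at 23  → match P7@[37:41]
pos 42 'c': at 15 ·f
pos 43 'c': at 15 ·f
pos 44 'e': at 16
pos 45 'c': at 17
pos 46 'b': at 18  → match P5@[43:46]
pos 47 'b': at 10 ·f
pos 48 'd': at 2 ·f
pos 49 'c': at 14  → match P4@[48:49]
pos 50 'c': at 15 ·f
pos 51 'd': at 19
pos 52 'c': at 20  → match P4@[51:52],P6@[50:52]
pos 53 'a': at 1 ·f  → match P0@[53:53]
pos 54 'd': at 2 ·f
pos 55 'd': at 3  → match P1@[54:55]
pos 56 'e': at 4 ·f
pos 57 'd': at 5
pos 58 'e': at 21
pos 59 'd': at 22
pos 60 'e': at 23  → match P7@[56:60]
pos 61 'c': at 15 ·f
pos 62 'd': at 19
pos 63 'c': at 20  → match P4@[62:63],P6@[61:63]
pos 64 'c': at 15 ·f
pos 65 'c': at 15 ·f
pos 66 'e': at 16
pos 67 'b': at 10 ·f
pos 68 'a': at 1 ·f  → match P0@[68:68]

Result: [[2,4],[5,1],[5,2],[8,1],[9,1],[10,4],[12,0],[16,0],[17,3],[19,0],[22,4],[22,6],[28,5],[31,4],[31,6],[32,0],[41,7],[46,5],[49,4],[52,4],[52,6],[53,0],[55,1],[60,7],[63,4],[63,6],[68,0]]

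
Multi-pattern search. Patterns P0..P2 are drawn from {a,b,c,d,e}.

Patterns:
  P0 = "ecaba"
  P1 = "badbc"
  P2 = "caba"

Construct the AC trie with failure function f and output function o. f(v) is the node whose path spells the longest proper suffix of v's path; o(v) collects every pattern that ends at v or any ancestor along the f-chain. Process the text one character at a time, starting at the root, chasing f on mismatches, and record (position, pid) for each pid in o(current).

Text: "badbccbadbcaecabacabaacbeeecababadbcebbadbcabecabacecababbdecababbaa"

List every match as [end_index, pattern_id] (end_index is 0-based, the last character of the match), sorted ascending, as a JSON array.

Build:
Trie nodes:
  n0 'ε': b→6 c→11 e→1
  n1 'e': c→2
  n2 'ec': a→3
  n3 'eca': b→4
  n4 'ecab': a→5
  n5 'ecaba': ·  ←P0
  n6 'b': a→7
  n7 'ba': d→8
  n8 'bad': b→9
  n9 'badb': c→10
  n10 'badbc': ·  ←P1
  n11 'c': a→12
  n12 'ca': b→13
  n13 'cab': a→14
  n14 'caba': ·  ←P2

BFS fail/out derivation:
  fail(1) 'e': from fail(0)=0 chase 'e': 0 ⇒ 0;  out=∅∪out(0)=∅
  fail(6) 'b': from fail(0)=0 chase 'b': 0 ⇒ 0;  out=∅∪out(0)=∅
  fail(11) 'c': from fail(0)=0 chase 'c': 0 ⇒ 0;  out=∅∪out(0)=∅
  fail(2) 'ec': from fail(1)=0 chase 'c': 0 ⇒ 11;  out=∅∪out(11)=∅
  fail(7) 'ba': from fail(6)=0 chase 'a': 0 ⇒ 0;  out=∅∪out(0)=∅
  fail(12) 'ca': from fail(11)=0 chase 'a': 0 ⇒ 0;  out=∅∪out(0)=∅
  fail(3) 'eca': from fail(2)=11 chase 'a': 11 ⇒ 12;  out=∅∪out(12)=∅
  fail(8) 'bad': from fail(7)=0 chase 'd': 0 ⇒ 0;  out=∅∪out(0)=∅
  fail(13) 'cab': from fail(12)=0 chase 'b': 0 ⇒ 6;  out=∅∪out(6)=∅
  fail(4) 'ecab': from fail(3)=12 chase 'b': 12 ⇒ 13;  out=∅∪out(13)=∅
  fail(9) 'badb': from fail(8)=0 chase 'b': 0 ⇒ 6;  out=∅∪out(6)=∅
  fail(14) 'caba': from fail(13)=6 chase 'a': 6 ⇒ 7;  out={2}∪out(7)={2}
  fail(5) 'ecaba': from fail(4)=13 chase 'a': 13 ⇒ 14;  out={0}∪out(14)={0,2}
  fail(10) 'badbc': from fail(9)=6 chase 'c': 6→0 ⇒ 11;  out={1}∪out(11)={1}

Run:
[0] read 'b'  n0⇒n6
[1] read 'a'  n6⇒n7
[2] read 'd'  n7⇒n8
[3] read 'b'  n8⇒n9
[4] read 'c'  n9⇒n10  emit P1@[0:4]
[5] read 'c'  n10⇒n11 ·f
[6] read 'b'  n11⇒n6 ·f
[7] read 'a'  n6⇒n7
[8] read 'd'  n7⇒n8
[9] read 'b'  n8⇒n9
[10] read 'c'  n9⇒n10  emit P1@[6:10]
[11] read 'a'  n10⇒n12 ·f
[12] read 'e'  n12⇒n1 ·f
[13] read 'c'  n1⇒n2
[14] read 'a'  n2⇒n3
[15] read 'b'  n3⇒n4
[16] read 'a'  n4⇒n5  emit P0@[12:16],P2@[13:16]
[17] read 'c'  n5⇒n11 ·f
[18] read 'a'  n11⇒n12
[19] read 'b'  n12⇒n13
[20] read 'a'  n13⇒n14  emit P2@[17:20]
[21] read 'a'  n14⇒n0 ·f
[22] read 'c'  n0⇒n11
[23] read 'b'  n11⇒n6 ·f
[24] read 'e'  n6⇒n1 ·f
[25] read 'e'  n1⇒n1 ·f
[26] read 'e'  n1⇒n1 ·f
[27] read 'c'  n1⇒n2
[28] read 'a'  n2⇒n3
[29] read 'b'  n3⇒n4
[30] read 'a'  n4⇒n5  emit P0@[26:30],P2@[27:30]
[31] read 'b'  n5⇒n6 ·f
[32] read 'a'  n6⇒n7
[33] read 'd'  n7⇒n8
[34] read 'b'  n8⇒n9
[35] read 'c'  n9⇒n10  emit P1@[31:35]
[36] read 'e'  n10⇒n1 ·f
[37] read 'b'  n1⇒n6 ·f
[38] read 'b'  n6⇒n6 ·f
[39] read 'a'  n6⇒n7
[40] read 'd'  n7⇒n8
[41] read 'b'  n8⇒n9
[42] read 'c'  n9⇒n10  emit P1@[38:42]
[43] read 'a'  n10⇒n12 ·f
[44] read 'b'  n12⇒n13
[45] read 'e'  n13⇒n1 ·f
[46] read 'c'  n1⇒n2
[47] read 'a'  n2⇒n3
[48] read 'b'  n3⇒n4
[49] read 'a'  n4⇒n5  emit P0@[45:49],P2@[46:49]
[50] read 'c'  n5⇒n11 ·f
[51] read 'e'  n11⇒n1 ·f
[52] read 'c'  n1⇒n2
[53] read 'a'  n2⇒n3
[54] read 'b'  n3⇒n4
[55] read 'a'  n4⇒n5  emit P0@[51:55],P2@[52:55]
[56] read 'b'  n5⇒n6 ·f
[57] read 'b'  n6⇒n6 ·f
[58] read 'd'  n6⇒n0 ·f
[59] read 'e'  n0⇒n1
[60] read 'c'  n1⇒n2
[61] read 'a'  n2⇒n3
[62] read 'b'  n3⇒n4
[63] read 'a'  n4⇒n5  emit P0@[59:63],P2@[60:63]
[64] read 'b'  n5⇒n6 ·f
[65] read 'b'  n6⇒n6 ·f
[66] read 'a'  n6⇒n7
[67] read 'a'  n7⇒n0 ·f

All matches (sorted): [[4,1],[10,1],[16,0],[16,2],[20,2],[30,0],[30,2],[35,1],[42,1],[49,0],[49,2],[55,0],[55,2],[63,0],[63,2]]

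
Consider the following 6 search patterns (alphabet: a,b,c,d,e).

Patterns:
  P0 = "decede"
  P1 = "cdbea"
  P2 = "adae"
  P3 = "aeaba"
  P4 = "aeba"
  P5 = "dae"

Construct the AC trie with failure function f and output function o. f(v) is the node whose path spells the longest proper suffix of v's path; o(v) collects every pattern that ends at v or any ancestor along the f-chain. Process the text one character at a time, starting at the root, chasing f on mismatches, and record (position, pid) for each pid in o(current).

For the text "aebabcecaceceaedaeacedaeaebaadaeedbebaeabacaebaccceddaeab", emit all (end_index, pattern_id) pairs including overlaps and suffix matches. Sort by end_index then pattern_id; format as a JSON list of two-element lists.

Construct AC machine:
Trie (insert patterns):
  n0 'ε': a→12 c→7 d→1
  n1 'd': a→22 e→2
  n2 'de': c→3
  n3 'dec': e→4
  n4 'dece': d→5
  n5 'deced': e→6
  n6 'decede': ·  ←P0
  n7 'c': d→8
  n8 'cd': b→9
  n9 'cdb': e→10
  n10 'cdbe': a→11
  n11 'cdbea': ·  ←P1
  n12 'a': d→13 e→16
  n13 'ad': a→14
  n14 'ada': e→15
  n15 'adae': ·  ←P2
  n16 'ae': a→17 b→20
  n17 'aea': b→18
  n18 'aeab': a→19
  n19 'aeaba': ·  ←P3
  n20 'aeb': a→21
  n21 'aeba': ·  ←P4
  n22 'da': e→23
  n23 'dae': ·  ←P5

Failure links (BFS by depth):
  n1('d'): parent n0 fail=0; on 'd' 0 → fail=0;  out ∅∪∅=∅
  n7('c'): parent n0 fail=0; on 'c' 0 → fail=0;  out ∅∪∅=∅
  n12('a'): parent n0 fail=0; on 'a' 0 → fail=0;  out ∅∪∅=∅
  n2('de'): parent n1 fail=0; on 'e' 0 → fail=0;  out ∅∪∅=∅
  n8('cd'): parent n7 fail=0; on 'd' 0 → fail=1;  out ∅∪∅=∅
  n13('ad'): parent n12 fail=0; on 'd' 0 → fail=1;  out ∅∪∅=∅
  n16('ae'): parent n12 fail=0; on 'e' 0 → fail=0;  out ∅∪∅=∅
  n22('da'): parent n1 fail=0; on 'a' 0 → fail=12;  out ∅∪∅=∅
  n3('dec'): parent n2 fail=0; on 'c' 0 → fail=7;  out ∅∪∅=∅
  n9('cdb'): parent n8 fail=1; on 'b' 1→0 → fail=0;  out ∅∪∅=∅
  n14('ada'): parent n13 fail=1; on 'a' 1 → fail=22;  out ∅∪∅=∅
  n17('aea'): parent n16 fail=0; on 'a' 0 → fail=12;  out ∅∪∅=∅
  n20('aeb'): parent n16 fail=0; on 'b' 0 → fail=0;  out ∅∪∅=∅
  n23('dae'): parent n22 fail=12; on 'e' 12 → fail=16;  out {5}∪∅={5}
  n4('dece'): parent n3 fail=7; on 'e' 7→0 → fail=0;  out ∅∪∅=∅
  n10('cdbe'): parent n9 fail=0; on 'e' 0 → fail=0;  out ∅∪∅=∅
  n15('adae'): parent n14 fail=22; on 'e' 22 → fail=23;  out {2}∪{5}={2,5}
  n18('aeab'): parent n17 fail=12; on 'b' 12→0 → fail=0;  out ∅∪∅=∅
  n21('aeba'): parent n20 fail=0; on 'a' 0 → fail=12;  out {4}∪∅={4}
  n5('deced'): parent n4 fail=0; on 'd' 0 → fail=1;  out ∅∪∅=∅
  n11('cdbea'): parent n10 fail=0; on 'a' 0 → fail=12;  out {1}∪∅={1}
  n19('aeaba'): parent n18 fail=0; on 'a' 0 → fail=12;  out {3}∪∅={3}
  n6('decede'): parent n5 fail=1; on 'e' 1 → fail=2;  out {0}∪∅={0}

Scan:
pos 0 'a': at 12
pos 1 'e': at 16
pos 2 'b': at 20
pos 3 'a': at 21  → match P4@[0:3]
pos 4 'b': at 0 (via fail)
pos 5 'c': at 7
pos 6 'e': at 0 (via fail)
pos 7 'c': at 7
pos 8 'a': at 12 (via fail)
pos 9 'c': at 7 (via fail)
pos 10 'e': at 0 (via fail)
pos 11 'c': at 7
pos 12 'e': at 0 (via fail)
pos 13 'a': at 12
pos 14 'e': at 16
pos 15 'd': at 1 (via fail)
pos 16 'a': at 22
pos 17 'e': at 23  → match P5@[15:17]
pos 18 'a': at 17 (via fail)
pos 19 'c': at 7 (via fail)
pos 20 'e': at 0 (via fail)
pos 21 'd': at 1
pos 22 'a': at 22
pos 23 'e': at 23  → match P5@[21:23]
pos 24 'a': at 17 (via fail)
pos 25 'e': at 16 (via fail)
pos 26 'b': at 20
pos 27 'a': at 21  → match P4@[24:27]
pos 28 'a': at 12 (via fail)
pos 29 'd': at 13
pos 30 'a': at 14
pos 31 'e': at 15  → match P2@[28:31],P5@[29:31]
pos 32 'e': at 0 (via fail)
pos 33 'd': at 1
pos 34 'b': at 0 (via fail)
pos 35 'e': at 0
pos 36 'b': at 0
pos 37 'a': at 12
pos 38 'e': at 16
pos 39 'a': at 17
pos 40 'b': at 18
pos 41 'a': at 19  → match P3@[37:41]
pos 42 'c': at 7 (via fail)
pos 43 'a': at 12 (via fail)
pos 44 'e': at 16
pos 45 'b': at 20
pos 46 'a': at 21  → match P4@[43:46]
pos 47 'c': at 7 (via fail)
pos 48 'c': at 7 (via fail)
pos 49 'c': at 7 (via fail)
pos 50 'e': at 0 (via fail)
pos 51 'd': at 1
pos 52 'd': at 1 (via fail)
pos 53 'a': at 22
pos 54 'e': at 23  → match P5@[52:54]
pos 55 'a': at 17 (via fail)
pos 56 'b': at 18

Matches: [[3,4],[17,5],[23,5],[27,4],[31,2],[31,5],[41,3],[46,4],[54,5]]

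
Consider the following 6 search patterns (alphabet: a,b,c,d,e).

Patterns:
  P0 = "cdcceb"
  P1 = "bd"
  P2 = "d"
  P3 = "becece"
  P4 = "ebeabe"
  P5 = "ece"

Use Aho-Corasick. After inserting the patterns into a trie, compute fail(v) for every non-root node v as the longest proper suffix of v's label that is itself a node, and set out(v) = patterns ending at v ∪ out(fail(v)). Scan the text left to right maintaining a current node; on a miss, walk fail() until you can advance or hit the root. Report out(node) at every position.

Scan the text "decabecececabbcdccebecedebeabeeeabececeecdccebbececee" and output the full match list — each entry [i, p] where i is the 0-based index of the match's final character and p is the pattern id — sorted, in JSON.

Build:
Trie nodes:
  n0 'ε': b→7 c→1 d→9 e→15
  n1 'c': d→2
  n2 'cd': c→3
  n3 'cdc': c→4
  n4 'cdcc': e→5
  n5 'cdcce': b→6
  n6 'cdcceb': ·  ←P0
  n7 'b': d→8 e→10
  n8 'bd': ·  ←P1
  n9 'd': ·  ←P2
  n10 'be': c→11
  n11 'bec': e→12
  n12 'bece': c→13
  n13 'becec': e→14
  n14 'becece': ·  ←P3
  n15 'e': b→16 c→21
  n16 'eb': e→17
  n17 'ebe': a→18
  n18 'ebea': b→19
  n19 'ebeab': e→20
  n20 'ebeabe': ·  ←P4
  n21 'ec': e→22
  n22 'ece': ·  ←P5

BFS fail/out derivation:
  n1('c'): parent n0 fail=0; on 'c' 0 → fail=0;  out ∅∪∅=∅
  n7('b'): parent n0 fail=0; on 'b' 0 → fail=0;  out ∅∪∅=∅
  n9('d'): parent n0 fail=0; on 'd' 0 → fail=0;  out {2}∪∅={2}
  n15('e'): parent n0 fail=0; on 'e' 0 → fail=0;  out ∅∪∅=∅
  n2('cd'): parent n1 fail=0; on 'd' 0 → fail=9;  out ∅∪{2}={2}
  n8('bd'): parent n7 fail=0; on 'd' 0 → fail=9;  out {1}∪{2}={1,2}
  n10('be'): parent n7 fail=0; on 'e' 0 → fail=15;  out ∅∪∅=∅
  n16('eb'): parent n15 fail=0; on 'b' 0 → fail=7;  out ∅∪∅=∅
  n21('ec'): parent n15 fail=0; on 'c' 0 → fail=1;  out ∅∪∅=∅
  n3('cdc'): parent n2 fail=9; on 'c' 9→0 → fail=1;  out ∅∪∅=∅
  n11('bec'): parent n10 fail=15; on 'c' 15 → fail=21;  out ∅∪∅=∅
  n17('ebe'): parent n16 fail=7; on 'e' 7 → fail=10;  out ∅∪∅=∅
  n22('ece'): parent n21 fail=1; on 'e' 1→0 → fail=15;  out {5}∪∅={5}
  n4('cdcc'): parent n3 fail=1; on 'c' 1→0 → fail=1;  out ∅∪∅=∅
  n12('bece'): parent n11 fail=21; on 'e' 21 → fail=22;  out ∅∪{5}={5}
  n18('ebea'): parent n17 fail=10; on 'a' 10→15→0 → fail=0;  out ∅∪∅=∅
  n5('cdcce'): parent n4 fail=1; on 'e' 1→0 → fail=15;  out ∅∪∅=∅
  n13('becec'): parent n12 fail=22; on 'c' 22→15 → fail=21;  out ∅∪∅=∅
  n19('ebeab'): parent n18 fail=0; on 'b' 0 → fail=7;  out ∅∪∅=∅
  n6('cdcceb'): parent n5 fail=15; on 'b' 15 → fail=16;  out {0}∪∅={0}
  n14('becece'): parent n13 fail=21; on 'e' 21 → fail=22;  out {3}∪{5}={3,5}
  n20('ebeabe'): parent n19 fail=7; on 'e' 7 → fail=10;  out {4}∪∅={4}

Scan:
i=0 'd': node 0→9  emit P2@[0:0]
i=1 'e': node 9→15 (via fail)
i=2 'c': node 15→21
i=3 'a': node 21→0 (via fail)
i=4 'b': node 0→7
i=5 'e': node 7→10
i=6 'c': node 10→11
i=7 'e': node 11→12  emit P5@[5:7]
i=8 'c': node 12→13
i=9 'e': node 13→14  emit P3@[4:9],P5@[7:9]
i=10 'c': node 14→21 (via fail)
i=11 'a': node 21→0 (via fail)
i=12 'b': node 0→7
i=13 'b': node 7→7 (via fail)
i=14 'c': node 7→1 (via fail)
i=15 'd': node 1→2  emit P2@[15:15]
i=16 'c': node 2→3
i=17 'c': node 3→4
i=18 'e': node 4→5
i=19 'b': node 5→6  emit P0@[14:19]
i=20 'e': node 6→17 (via fail)
i=21 'c': node 17→11 (via fail)
i=22 'e': node 11→12  emit P5@[20:22]
i=23 'd': node 12→9 (via fail)  emit P2@[23:23]
i=24 'e': node 9→15 (via fail)
i=25 'b': node 15→16
i=26 'e': node 16→17
i=27 'a': node 17→18
i=28 'b': node 18→19
i=29 'e': node 19→20  emit P4@[24:29]
i=30 'e': node 20→15 (via fail)
i=31 'e': node 15→15 (via fail)
i=32 'a': node 15→0 (via fail)
i=33 'b': node 0→7
i=34 'e': node 7→10
i=35 'c': node 10→11
i=36 'e': node 11→12  emit P5@[34:36]
i=37 'c': node 12→13
i=38 'e': node 13→14  emit P3@[33:38],P5@[36:38]
i=39 'e': node 14→15 (via fail)
i=40 'c': node 15→21
i=41 'd': node 21→2 (via fail)  emit P2@[41:41]
i=42 'c': node 2→3
i=43 'c': node 3→4
i=44 'e': node 4→5
i=45 'b': node 5→6  emit P0@[40:45]
i=46 'b': node 6→7 (via fail)
i=47 'e': node 7→10
i=48 'c': node 10→11
i=49 'e': node 11→12  emit P5@[47:49]
i=50 'c': node 12→13
i=51 'e': node 13→14  emit P3@[46:51],P5@[49:51]
i=52 'e': node 14→15 (via fail)

All matches (sorted): [[0,2],[7,5],[9,3],[9,5],[15,2],[19,0],[22,5],[23,2],[29,4],[36,5],[38,3],[38,5],[41,2],[45,0],[49,5],[51,3],[51,5]]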